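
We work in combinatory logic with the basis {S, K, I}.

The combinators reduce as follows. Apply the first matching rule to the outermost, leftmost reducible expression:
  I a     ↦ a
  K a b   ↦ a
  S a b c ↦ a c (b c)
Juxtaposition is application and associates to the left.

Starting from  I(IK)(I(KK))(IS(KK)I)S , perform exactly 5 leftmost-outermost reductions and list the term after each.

Answer: after 5 steps: K

Reduction:
  start: I(IK)(I(KK))(IS(KK)I)S
  step 1: IK(I(KK))(IS(KK)I)S
  step 2: K(I(KK))(IS(KK)I)S
  step 3: I(KK)S
  step 4: KKS
  step 5: K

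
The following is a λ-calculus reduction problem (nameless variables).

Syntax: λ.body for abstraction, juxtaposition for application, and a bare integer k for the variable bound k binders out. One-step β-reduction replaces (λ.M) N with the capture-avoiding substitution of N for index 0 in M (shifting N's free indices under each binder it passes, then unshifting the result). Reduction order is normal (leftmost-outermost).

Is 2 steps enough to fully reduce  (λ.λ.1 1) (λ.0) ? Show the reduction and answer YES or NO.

Answer: YES — reaches normal form λ.λ.0 in 2 ≤ 2 steps

Reduction:
  start: (λ.λ.1 1) (λ.0)
  step 1: λ.(λ.0) (λ.0)
  step 2: λ.λ.0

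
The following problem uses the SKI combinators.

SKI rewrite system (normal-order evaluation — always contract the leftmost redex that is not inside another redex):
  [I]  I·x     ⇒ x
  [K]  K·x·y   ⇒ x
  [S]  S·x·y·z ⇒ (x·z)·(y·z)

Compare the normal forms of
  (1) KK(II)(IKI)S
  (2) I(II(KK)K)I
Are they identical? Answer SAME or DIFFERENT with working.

Answer: SAME — A ⇓ KI, B ⇓ KI

Working:
Term A:
  start: KK(II)(IKI)S
  step 1: K(IKI)S
  step 2: IKI
  step 3: KI

Term B:
  start: I(II(KK)K)I
  step 1: II(KK)KI
  step 2: I(KK)KI
  step 3: KKKI
  step 4: KI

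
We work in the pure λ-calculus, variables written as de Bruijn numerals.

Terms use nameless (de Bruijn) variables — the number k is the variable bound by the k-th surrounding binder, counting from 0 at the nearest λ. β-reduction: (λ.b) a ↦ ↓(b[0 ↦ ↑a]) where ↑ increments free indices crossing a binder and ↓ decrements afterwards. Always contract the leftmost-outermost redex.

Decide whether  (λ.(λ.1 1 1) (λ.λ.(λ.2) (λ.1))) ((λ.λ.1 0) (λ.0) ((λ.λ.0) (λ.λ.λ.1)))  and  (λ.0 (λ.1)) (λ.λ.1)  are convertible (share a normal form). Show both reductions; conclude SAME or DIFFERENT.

Answer: DIFFERENT — A ⇓ λ.0, B ⇓ λ.λ.λ.λ.1

Reduction:
Term A:
  start: (λ.(λ.1 1 1) (λ.λ.(λ.2) (λ.1))) ((λ.λ.1 0) (λ.0) ((λ.λ.0) (λ.λ.λ.1)))
  step 1: (λ.(λ.λ.1 0) (λ.0) ((λ.λ.0) (λ.λ.λ.1)) ((λ.λ.1 0) (λ.0) ((λ.λ.0) (λ.λ.λ.1))) ((λ.λ.1 0) (λ.0) ((λ.λ.0) (λ.λ.λ.1)))) (λ.λ.(λ.2) (λ.1))
  step 2: (λ.λ.1 0) (λ.0) ((λ.λ.0) (λ.λ.λ.1)) ((λ.λ.1 0) (λ.0) ((λ.λ.0) (λ.λ.λ.1))) ((λ.λ.1 0) (λ.0) ((λ.λ.0) (λ.λ.λ.1)))
  step 3: (λ.(λ.0) 0) ((λ.λ.0) (λ.λ.λ.1)) ((λ.λ.1 0) (λ.0) ((λ.λ.0) (λ.λ.λ.1))) ((λ.λ.1 0) (λ.0) ((λ.λ.0) (λ.λ.λ.1)))
  step 4: (λ.0) ((λ.λ.0) (λ.λ.λ.1)) ((λ.λ.1 0) (λ.0) ((λ.λ.0) (λ.λ.λ.1))) ((λ.λ.1 0) (λ.0) ((λ.λ.0) (λ.λ.λ.1)))
  step 5: (λ.λ.0) (λ.λ.λ.1) ((λ.λ.1 0) (λ.0) ((λ.λ.0) (λ.λ.λ.1))) ((λ.λ.1 0) (λ.0) ((λ.λ.0) (λ.λ.λ.1)))
  step 6: (λ.0) ((λ.λ.1 0) (λ.0) ((λ.λ.0) (λ.λ.λ.1))) ((λ.λ.1 0) (λ.0) ((λ.λ.0) (λ.λ.λ.1)))
  step 7: (λ.λ.1 0) (λ.0) ((λ.λ.0) (λ.λ.λ.1)) ((λ.λ.1 0) (λ.0) ((λ.λ.0) (λ.λ.λ.1)))
  step 8: (λ.(λ.0) 0) ((λ.λ.0) (λ.λ.λ.1)) ((λ.λ.1 0) (λ.0) ((λ.λ.0) (λ.λ.λ.1)))
  step 9: (λ.0) ((λ.λ.0) (λ.λ.λ.1)) ((λ.λ.1 0) (λ.0) ((λ.λ.0) (λ.λ.λ.1)))
  step 10: (λ.λ.0) (λ.λ.λ.1) ((λ.λ.1 0) (λ.0) ((λ.λ.0) (λ.λ.λ.1)))
  step 11: (λ.0) ((λ.λ.1 0) (λ.0) ((λ.λ.0) (λ.λ.λ.1)))
  step 12: (λ.λ.1 0) (λ.0) ((λ.λ.0) (λ.λ.λ.1))
  step 13: (λ.(λ.0) 0) ((λ.λ.0) (λ.λ.λ.1))
  step 14: (λ.0) ((λ.λ.0) (λ.λ.λ.1))
  step 15: (λ.λ.0) (λ.λ.λ.1)
  step 16: λ.0

Term B:
  start: (λ.0 (λ.1)) (λ.λ.1)
  step 1: (λ.λ.1) (λ.λ.λ.1)
  step 2: λ.λ.λ.λ.1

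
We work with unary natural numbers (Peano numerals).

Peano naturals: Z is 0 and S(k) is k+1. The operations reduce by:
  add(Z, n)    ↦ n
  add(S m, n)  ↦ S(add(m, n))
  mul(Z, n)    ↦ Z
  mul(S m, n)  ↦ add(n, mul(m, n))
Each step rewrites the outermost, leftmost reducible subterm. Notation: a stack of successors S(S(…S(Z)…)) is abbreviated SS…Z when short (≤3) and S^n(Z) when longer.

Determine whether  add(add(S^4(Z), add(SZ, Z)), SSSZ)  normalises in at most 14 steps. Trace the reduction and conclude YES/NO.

  start: add(add(S^4(Z), add(SZ, Z)), SSSZ)
  →1  add(S(add(SSSZ, add(SZ, Z))), SSSZ)
  →2  S(add(add(SSSZ, add(SZ, Z)), SSSZ))
  →3  S(add(S(add(SSZ, add(SZ, Z))), SSSZ))
  →4  S(S(add(add(SSZ, add(SZ, Z)), SSSZ)))
  →5  S(S(add(S(add(SZ, add(SZ, Z))), SSSZ)))
  →6  S(S(S(add(add(SZ, add(SZ, Z)), SSSZ))))
  →7  S(S(S(add(S(add(Z, add(SZ, Z))), SSSZ))))
  →8  S(S(S(S(add(add(Z, add(SZ, Z)), SSSZ)))))
  →9  S(S(S(S(add(add(SZ, Z), SSSZ)))))
  →10  S(S(S(S(add(S(add(Z, Z)), SSSZ)))))
  →11  S(S(S(S(S(add(add(Z, Z), SSSZ))))))
  →12  S(S(S(S(S(add(Z, SSSZ))))))
  →13  S^8(Z)

Answer: YES — reaches normal form S^8(Z) in 13 ≤ 14 steps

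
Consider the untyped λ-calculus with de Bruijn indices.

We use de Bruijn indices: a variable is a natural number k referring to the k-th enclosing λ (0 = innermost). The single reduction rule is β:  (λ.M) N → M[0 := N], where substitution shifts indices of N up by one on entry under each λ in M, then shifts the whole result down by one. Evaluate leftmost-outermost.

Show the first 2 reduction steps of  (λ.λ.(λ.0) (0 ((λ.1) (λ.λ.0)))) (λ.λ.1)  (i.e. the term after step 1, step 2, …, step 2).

Answer: after 2 steps: λ.0 ((λ.1) (λ.λ.0))

Working:
  start: (λ.λ.(λ.0) (0 ((λ.1) (λ.λ.0)))) (λ.λ.1)
  [1] λ.(λ.0) (0 ((λ.1) (λ.λ.0)))
  [2] λ.0 ((λ.1) (λ.λ.0))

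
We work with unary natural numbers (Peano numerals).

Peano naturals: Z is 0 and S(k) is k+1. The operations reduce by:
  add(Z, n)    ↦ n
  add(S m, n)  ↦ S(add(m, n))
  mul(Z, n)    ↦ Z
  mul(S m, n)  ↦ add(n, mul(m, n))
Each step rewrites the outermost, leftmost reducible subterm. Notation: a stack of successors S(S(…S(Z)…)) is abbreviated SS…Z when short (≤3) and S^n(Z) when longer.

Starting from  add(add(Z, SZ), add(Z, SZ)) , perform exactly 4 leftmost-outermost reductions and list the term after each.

  start: add(add(Z, SZ), add(Z, SZ))
  →1  add(SZ, add(Z, SZ))
  →2  S(add(Z, add(Z, SZ)))
  →3  S(add(Z, SZ))
  →4  SSZ

Answer: after 4 steps: SSZ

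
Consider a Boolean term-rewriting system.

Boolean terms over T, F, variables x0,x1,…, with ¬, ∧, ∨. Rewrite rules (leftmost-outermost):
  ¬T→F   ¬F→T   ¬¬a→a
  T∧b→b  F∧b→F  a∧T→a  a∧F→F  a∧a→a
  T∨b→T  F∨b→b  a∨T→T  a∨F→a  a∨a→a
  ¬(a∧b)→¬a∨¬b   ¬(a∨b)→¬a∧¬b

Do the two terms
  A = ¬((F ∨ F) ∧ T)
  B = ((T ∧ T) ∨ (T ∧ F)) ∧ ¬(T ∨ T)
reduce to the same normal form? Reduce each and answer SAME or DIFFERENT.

Term A:
  start: ¬((F ∨ F) ∧ T)
  →1  ¬(F ∨ F) ∨ ¬T
  →2  (¬F ∧ ¬F) ∨ ¬T
  →3  ¬F ∨ ¬T
  →4  T ∨ ¬T
  →5  T

Term B:
  start: ((T ∧ T) ∨ (T ∧ F)) ∧ ¬(T ∨ T)
  →1  (T ∨ (T ∧ F)) ∧ ¬(T ∨ T)
  →2  T ∧ ¬(T ∨ T)
  →3  ¬(T ∨ T)
  →4  ¬T ∧ ¬T
  →5  ¬T
  →6  F

Answer: DIFFERENT — A ⇓ T, B ⇓ F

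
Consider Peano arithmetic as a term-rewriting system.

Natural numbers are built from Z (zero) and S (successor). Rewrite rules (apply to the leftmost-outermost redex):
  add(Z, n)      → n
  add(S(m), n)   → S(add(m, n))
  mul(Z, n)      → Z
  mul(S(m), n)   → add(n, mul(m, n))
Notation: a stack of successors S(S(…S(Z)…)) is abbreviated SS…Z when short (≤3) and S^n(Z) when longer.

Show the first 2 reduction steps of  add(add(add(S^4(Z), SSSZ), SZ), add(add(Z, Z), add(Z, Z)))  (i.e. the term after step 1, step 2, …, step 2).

Answer: after 2 steps: add(S(add(add(SSSZ, SSSZ), SZ)), add(add(Z, Z), add(Z, Z)))

Working:
  start: add(add(add(S^4(Z), SSSZ), SZ), add(add(Z, Z), add(Z, Z)))
  →1  add(add(S(add(SSSZ, SSSZ)), SZ), add(add(Z, Z), add(Z, Z)))
  →2  add(S(add(add(SSSZ, SSSZ), SZ)), add(add(Z, Z), add(Z, Z)))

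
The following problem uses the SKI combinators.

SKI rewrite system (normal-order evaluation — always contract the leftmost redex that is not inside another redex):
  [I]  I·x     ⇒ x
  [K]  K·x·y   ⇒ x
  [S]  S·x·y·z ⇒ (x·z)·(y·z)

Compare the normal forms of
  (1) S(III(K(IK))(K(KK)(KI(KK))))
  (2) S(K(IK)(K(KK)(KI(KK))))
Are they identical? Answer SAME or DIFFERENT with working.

Answer: SAME — A ⇓ SK, B ⇓ SK

Working:
Term A:
  start: S(III(K(IK))(K(KK)(KI(KK))))
  [1] S(II(K(IK))(K(KK)(KI(KK))))
  [2] S(I(K(IK))(K(KK)(KI(KK))))
  [3] S(K(IK)(K(KK)(KI(KK))))
  [4] S(IK)
  [5] SK

Term B:
  start: S(K(IK)(K(KK)(KI(KK))))
  [1] S(IK)
  [2] SK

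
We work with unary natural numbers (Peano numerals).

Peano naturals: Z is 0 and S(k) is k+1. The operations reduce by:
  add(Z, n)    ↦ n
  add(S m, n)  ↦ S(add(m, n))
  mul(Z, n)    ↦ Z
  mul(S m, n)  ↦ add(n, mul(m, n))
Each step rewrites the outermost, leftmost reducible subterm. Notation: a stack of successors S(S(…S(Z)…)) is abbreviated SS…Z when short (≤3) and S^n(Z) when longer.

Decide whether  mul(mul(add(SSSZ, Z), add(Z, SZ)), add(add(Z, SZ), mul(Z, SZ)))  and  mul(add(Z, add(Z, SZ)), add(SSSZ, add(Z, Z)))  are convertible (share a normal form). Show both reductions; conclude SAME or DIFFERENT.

Answer: SAME — A ⇓ SSSZ, B ⇓ SSSZ

Reduction:
Term A:
  start: mul(mul(add(SSSZ, Z), add(Z, SZ)), add(add(Z, SZ), mul(Z, SZ)))
  [1] mul(mul(S(add(SSZ, Z)), add(Z, SZ)), add(add(Z, SZ), mul(Z, SZ)))
  [2] mul(add(add(Z, SZ), mul(add(SSZ, Z), add(Z, SZ))), add(add(Z, SZ), mul(Z, SZ)))
  [3] mul(add(SZ, mul(add(SSZ, Z), add(Z, SZ))), add(add(Z, SZ), mul(Z, SZ)))
  [4] mul(S(add(Z, mul(add(SSZ, Z), add(Z, SZ)))), add(add(Z, SZ), mul(Z, SZ)))
  [5] add(add(add(Z, SZ), mul(Z, SZ)), mul(add(Z, mul(add(SSZ, Z), add(Z, SZ))), add(add(Z, SZ), mul(Z, SZ))))
  [6] add(add(SZ, mul(Z, SZ)), mul(add(Z, mul(add(SSZ, Z), add(Z, SZ))), add(add(Z, SZ), mul(Z, SZ))))
  [7] add(S(add(Z, mul(Z, SZ))), mul(add(Z, mul(add(SSZ, Z), add(Z, SZ))), add(add(Z, SZ), mul(Z, SZ))))
  [8] S(add(add(Z, mul(Z, SZ)), mul(add(Z, mul(add(SSZ, Z), add(Z, SZ))), add(add(Z, SZ), mul(Z, SZ)))))
  [9] S(add(mul(Z, SZ), mul(add(Z, mul(add(SSZ, Z), add(Z, SZ))), add(add(Z, SZ), mul(Z, SZ)))))
  [10] S(add(Z, mul(add(Z, mul(add(SSZ, Z), add(Z, SZ))), add(add(Z, SZ), mul(Z, SZ)))))
  [11] S(mul(add(Z, mul(add(SSZ, Z), add(Z, SZ))), add(add(Z, SZ), mul(Z, SZ))))
  [12] S(mul(mul(add(SSZ, Z), add(Z, SZ)), add(add(Z, SZ), mul(Z, SZ))))
  [13] S(mul(mul(S(add(SZ, Z)), add(Z, SZ)), add(add(Z, SZ), mul(Z, SZ))))
  [14] S(mul(add(add(Z, SZ), mul(add(SZ, Z), add(Z, SZ))), add(add(Z, SZ), mul(Z, SZ))))
  [15] S(mul(add(SZ, mul(add(SZ, Z), add(Z, SZ))), add(add(Z, SZ), mul(Z, SZ))))
  [16] S(mul(S(add(Z, mul(add(SZ, Z), add(Z, SZ)))), add(add(Z, SZ), mul(Z, SZ))))
  [17] S(add(add(add(Z, SZ), mul(Z, SZ)), mul(add(Z, mul(add(SZ, Z), add(Z, SZ))), add(add(Z, SZ), mul(Z, SZ)))))
  [18] S(add(add(SZ, mul(Z, SZ)), mul(add(Z, mul(add(SZ, Z), add(Z, SZ))), add(add(Z, SZ), mul(Z, SZ)))))
  [19] S(add(S(add(Z, mul(Z, SZ))), mul(add(Z, mul(add(SZ, Z), add(Z, SZ))), add(add(Z, SZ), mul(Z, SZ)))))
  [20] S(S(add(add(Z, mul(Z, SZ)), mul(add(Z, mul(add(SZ, Z), add(Z, SZ))), add(add(Z, SZ), mul(Z, SZ))))))
  [21] S(S(add(mul(Z, SZ), mul(add(Z, mul(add(SZ, Z), add(Z, SZ))), add(add(Z, SZ), mul(Z, SZ))))))
  [22] S(S(add(Z, mul(add(Z, mul(add(SZ, Z), add(Z, SZ))), add(add(Z, SZ), mul(Z, SZ))))))
  [23] S(S(mul(add(Z, mul(add(SZ, Z), add(Z, SZ))), add(add(Z, SZ), mul(Z, SZ)))))
  [24] S(S(mul(mul(add(SZ, Z), add(Z, SZ)), add(add(Z, SZ), mul(Z, SZ)))))
  [25] S(S(mul(mul(S(add(Z, Z)), add(Z, SZ)), add(add(Z, SZ), mul(Z, SZ)))))
  [26] S(S(mul(add(add(Z, SZ), mul(add(Z, Z), add(Z, SZ))), add(add(Z, SZ), mul(Z, SZ)))))
  [27] S(S(mul(add(SZ, mul(add(Z, Z), add(Z, SZ))), add(add(Z, SZ), mul(Z, SZ)))))
  [28] S(S(mul(S(add(Z, mul(add(Z, Z), add(Z, SZ)))), add(add(Z, SZ), mul(Z, SZ)))))
  [29] S(S(add(add(add(Z, SZ), mul(Z, SZ)), mul(add(Z, mul(add(Z, Z), add(Z, SZ))), add(add(Z, SZ), mul(Z, SZ))))))
  [30] S(S(add(add(SZ, mul(Z, SZ)), mul(add(Z, mul(add(Z, Z), add(Z, SZ))), add(add(Z, SZ), mul(Z, SZ))))))
  [31] S(S(add(S(add(Z, mul(Z, SZ))), mul(add(Z, mul(add(Z, Z), add(Z, SZ))), add(add(Z, SZ), mul(Z, SZ))))))
  [32] S(S(S(add(add(Z, mul(Z, SZ)), mul(add(Z, mul(add(Z, Z), add(Z, SZ))), add(add(Z, SZ), mul(Z, SZ)))))))
  [33] S(S(S(add(mul(Z, SZ), mul(add(Z, mul(add(Z, Z), add(Z, SZ))), add(add(Z, SZ), mul(Z, SZ)))))))
  [34] S(S(S(add(Z, mul(add(Z, mul(add(Z, Z), add(Z, SZ))), add(add(Z, SZ), mul(Z, SZ)))))))
  [35] S(S(S(mul(add(Z, mul(add(Z, Z), add(Z, SZ))), add(add(Z, SZ), mul(Z, SZ))))))
  [36] S(S(S(mul(mul(add(Z, Z), add(Z, SZ)), add(add(Z, SZ), mul(Z, SZ))))))
  [37] S(S(S(mul(mul(Z, add(Z, SZ)), add(add(Z, SZ), mul(Z, SZ))))))
  [38] S(S(S(mul(Z, add(add(Z, SZ), mul(Z, SZ))))))
  [39] SSSZ

Term B:
  start: mul(add(Z, add(Z, SZ)), add(SSSZ, add(Z, Z)))
  [1] mul(add(Z, SZ), add(SSSZ, add(Z, Z)))
  [2] mul(SZ, add(SSSZ, add(Z, Z)))
  [3] add(add(SSSZ, add(Z, Z)), mul(Z, add(SSSZ, add(Z, Z))))
  [4] add(S(add(SSZ, add(Z, Z))), mul(Z, add(SSSZ, add(Z, Z))))
  [5] S(add(add(SSZ, add(Z, Z)), mul(Z, add(SSSZ, add(Z, Z)))))
  [6] S(add(S(add(SZ, add(Z, Z))), mul(Z, add(SSSZ, add(Z, Z)))))
  [7] S(S(add(add(SZ, add(Z, Z)), mul(Z, add(SSSZ, add(Z, Z))))))
  [8] S(S(add(S(add(Z, add(Z, Z))), mul(Z, add(SSSZ, add(Z, Z))))))
  [9] S(S(S(add(add(Z, add(Z, Z)), mul(Z, add(SSSZ, add(Z, Z)))))))
  [10] S(S(S(add(add(Z, Z), mul(Z, add(SSSZ, add(Z, Z)))))))
  [11] S(S(S(add(Z, mul(Z, add(SSSZ, add(Z, Z)))))))
  [12] S(S(S(mul(Z, add(SSSZ, add(Z, Z))))))
  [13] SSSZ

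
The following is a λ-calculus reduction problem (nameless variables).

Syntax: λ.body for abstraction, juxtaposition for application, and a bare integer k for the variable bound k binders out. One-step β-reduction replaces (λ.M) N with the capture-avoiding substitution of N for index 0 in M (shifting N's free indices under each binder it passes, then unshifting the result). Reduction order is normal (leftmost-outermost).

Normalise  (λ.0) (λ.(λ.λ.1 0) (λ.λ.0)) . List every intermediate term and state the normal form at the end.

Answer: normal form = λ.λ.λ.0  (in 3 steps)

Reduction:
  start: (λ.0) (λ.(λ.λ.1 0) (λ.λ.0))
  step 1: λ.(λ.λ.1 0) (λ.λ.0)
  step 2: λ.λ.(λ.λ.0) 0
  step 3: λ.λ.λ.0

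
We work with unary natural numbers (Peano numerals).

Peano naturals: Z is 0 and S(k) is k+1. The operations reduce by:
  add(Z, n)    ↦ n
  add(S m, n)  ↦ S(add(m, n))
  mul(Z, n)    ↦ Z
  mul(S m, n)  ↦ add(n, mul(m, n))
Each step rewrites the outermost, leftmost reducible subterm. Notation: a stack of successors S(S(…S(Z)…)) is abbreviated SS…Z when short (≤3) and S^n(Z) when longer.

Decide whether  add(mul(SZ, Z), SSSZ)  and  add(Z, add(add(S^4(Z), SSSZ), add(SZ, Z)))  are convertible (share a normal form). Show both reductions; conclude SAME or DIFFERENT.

Answer: DIFFERENT — A ⇓ SSSZ, B ⇓ S^8(Z)

Working:
Term A:
  start: add(mul(SZ, Z), SSSZ)
  →1  add(add(Z, mul(Z, Z)), SSSZ)
  →2  add(mul(Z, Z), SSSZ)
  →3  add(Z, SSSZ)
  →4  SSSZ

Term B:
  start: add(Z, add(add(S^4(Z), SSSZ), add(SZ, Z)))
  →1  add(add(S^4(Z), SSSZ), add(SZ, Z))
  →2  add(S(add(SSSZ, SSSZ)), add(SZ, Z))
  →3  S(add(add(SSSZ, SSSZ), add(SZ, Z)))
  →4  S(add(S(add(SSZ, SSSZ)), add(SZ, Z)))
  →5  S(S(add(add(SSZ, SSSZ), add(SZ, Z))))
  →6  S(S(add(S(add(SZ, SSSZ)), add(SZ, Z))))
  →7  S(S(S(add(add(SZ, SSSZ), add(SZ, Z)))))
  →8  S(S(S(add(S(add(Z, SSSZ)), add(SZ, Z)))))
  →9  S(S(S(S(add(add(Z, SSSZ), add(SZ, Z))))))
  →10  S(S(S(S(add(SSSZ, add(SZ, Z))))))
  →11  S(S(S(S(S(add(SSZ, add(SZ, Z)))))))
  →12  S(S(S(S(S(S(add(SZ, add(SZ, Z))))))))
  →13  S(S(S(S(S(S(S(add(Z, add(SZ, Z)))))))))
  →14  S(S(S(S(S(S(S(add(SZ, Z))))))))
  →15  S(S(S(S(S(S(S(S(add(Z, Z)))))))))
  →16  S^8(Z)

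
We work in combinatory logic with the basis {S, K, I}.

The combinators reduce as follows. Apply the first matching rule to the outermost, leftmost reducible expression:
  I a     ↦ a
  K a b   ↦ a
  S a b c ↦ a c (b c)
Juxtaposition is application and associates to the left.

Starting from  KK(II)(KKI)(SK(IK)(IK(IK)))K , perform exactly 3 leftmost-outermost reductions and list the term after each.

Answer: after 3 steps: KK

Reduction:
  start: KK(II)(KKI)(SK(IK)(IK(IK)))K
  [1] K(KKI)(SK(IK)(IK(IK)))K
  [2] KKIK
  [3] KK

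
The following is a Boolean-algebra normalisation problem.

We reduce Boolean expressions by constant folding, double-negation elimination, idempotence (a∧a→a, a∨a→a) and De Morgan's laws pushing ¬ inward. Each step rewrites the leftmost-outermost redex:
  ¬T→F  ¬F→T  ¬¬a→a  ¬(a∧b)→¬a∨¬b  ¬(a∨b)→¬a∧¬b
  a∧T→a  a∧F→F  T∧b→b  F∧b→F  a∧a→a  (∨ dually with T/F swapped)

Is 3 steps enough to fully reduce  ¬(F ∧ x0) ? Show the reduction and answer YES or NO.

Answer: YES — reaches normal form T in 3 ≤ 3 steps

Working:
  start: ¬(F ∧ x0)
  step 1: ¬F ∨ ¬x0
  step 2: T ∨ ¬x0
  step 3: T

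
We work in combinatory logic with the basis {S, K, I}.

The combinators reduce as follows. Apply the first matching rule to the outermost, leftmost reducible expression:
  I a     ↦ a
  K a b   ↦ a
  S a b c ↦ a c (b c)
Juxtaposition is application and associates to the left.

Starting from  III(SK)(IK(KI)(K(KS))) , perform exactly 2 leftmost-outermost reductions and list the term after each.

Answer: after 2 steps: I(SK)(IK(KI)(K(KS)))

Derivation:
  start: III(SK)(IK(KI)(K(KS)))
  →1  II(SK)(IK(KI)(K(KS)))
  →2  I(SK)(IK(KI)(K(KS)))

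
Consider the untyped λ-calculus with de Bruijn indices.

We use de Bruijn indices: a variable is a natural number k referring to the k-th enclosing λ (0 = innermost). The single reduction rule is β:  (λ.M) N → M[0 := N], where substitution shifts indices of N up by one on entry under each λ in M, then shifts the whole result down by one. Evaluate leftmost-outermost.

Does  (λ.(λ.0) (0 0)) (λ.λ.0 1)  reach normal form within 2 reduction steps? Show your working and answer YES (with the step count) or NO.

Answer: NO — after 2 steps the term is (λ.λ.0 1) (λ.λ.0 1), not yet normal

Reduction:
  start: (λ.(λ.0) (0 0)) (λ.λ.0 1)
  [1] (λ.0) ((λ.λ.0 1) (λ.λ.0 1))
  [2] (λ.λ.0 1) (λ.λ.0 1)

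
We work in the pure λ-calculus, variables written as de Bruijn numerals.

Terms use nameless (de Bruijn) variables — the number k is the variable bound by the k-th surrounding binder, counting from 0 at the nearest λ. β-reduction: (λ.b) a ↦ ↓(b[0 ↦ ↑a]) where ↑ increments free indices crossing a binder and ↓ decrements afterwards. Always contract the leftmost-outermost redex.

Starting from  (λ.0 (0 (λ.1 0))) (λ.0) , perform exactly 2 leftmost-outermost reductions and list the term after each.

  start: (λ.0 (0 (λ.1 0))) (λ.0)
  [1] (λ.0) ((λ.0) (λ.(λ.0) 0))
  [2] (λ.0) (λ.(λ.0) 0)

Answer: after 2 steps: (λ.0) (λ.(λ.0) 0)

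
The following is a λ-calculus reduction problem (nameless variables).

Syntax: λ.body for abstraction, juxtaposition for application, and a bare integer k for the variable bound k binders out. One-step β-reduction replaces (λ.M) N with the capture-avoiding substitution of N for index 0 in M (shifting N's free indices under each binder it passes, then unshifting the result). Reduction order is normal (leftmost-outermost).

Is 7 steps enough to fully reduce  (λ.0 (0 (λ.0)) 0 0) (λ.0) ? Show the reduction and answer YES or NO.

Answer: YES — reaches normal form λ.0 in 5 ≤ 7 steps

Reduction:
  start: (λ.0 (0 (λ.0)) 0 0) (λ.0)
  →1  (λ.0) ((λ.0) (λ.0)) (λ.0) (λ.0)
  →2  (λ.0) (λ.0) (λ.0) (λ.0)
  →3  (λ.0) (λ.0) (λ.0)
  →4  (λ.0) (λ.0)
  →5  λ.0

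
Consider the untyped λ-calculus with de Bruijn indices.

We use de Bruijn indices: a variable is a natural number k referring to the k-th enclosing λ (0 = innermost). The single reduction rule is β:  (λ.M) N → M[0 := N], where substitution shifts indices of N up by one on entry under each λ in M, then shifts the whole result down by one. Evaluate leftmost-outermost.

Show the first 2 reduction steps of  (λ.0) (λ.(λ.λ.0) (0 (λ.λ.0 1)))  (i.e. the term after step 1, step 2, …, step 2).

  start: (λ.0) (λ.(λ.λ.0) (0 (λ.λ.0 1)))
  →1  λ.(λ.λ.0) (0 (λ.λ.0 1))
  →2  λ.λ.0

Answer: after 2 steps: λ.λ.0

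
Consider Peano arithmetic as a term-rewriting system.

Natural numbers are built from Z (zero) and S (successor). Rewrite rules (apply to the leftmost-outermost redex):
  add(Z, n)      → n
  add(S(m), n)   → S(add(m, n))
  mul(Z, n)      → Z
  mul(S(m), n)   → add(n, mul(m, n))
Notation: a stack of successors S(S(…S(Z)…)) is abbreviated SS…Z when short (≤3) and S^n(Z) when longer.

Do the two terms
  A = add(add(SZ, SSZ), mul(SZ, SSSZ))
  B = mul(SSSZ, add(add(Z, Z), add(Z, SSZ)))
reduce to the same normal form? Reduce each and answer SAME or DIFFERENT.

Answer: SAME — A ⇓ S^6(Z), B ⇓ S^6(Z)

Derivation:
Term A:
  start: add(add(SZ, SSZ), mul(SZ, SSSZ))
  →1  add(S(add(Z, SSZ)), mul(SZ, SSSZ))
  →2  S(add(add(Z, SSZ), mul(SZ, SSSZ)))
  →3  S(add(SSZ, mul(SZ, SSSZ)))
  →4  S(S(add(SZ, mul(SZ, SSSZ))))
  →5  S(S(S(add(Z, mul(SZ, SSSZ)))))
  →6  S(S(S(mul(SZ, SSSZ))))
  →7  S(S(S(add(SSSZ, mul(Z, SSSZ)))))
  →8  S(S(S(S(add(SSZ, mul(Z, SSSZ))))))
  →9  S(S(S(S(S(add(SZ, mul(Z, SSSZ)))))))
  →10  S(S(S(S(S(S(add(Z, mul(Z, SSSZ))))))))
  →11  S(S(S(S(S(S(mul(Z, SSSZ)))))))
  →12  S^6(Z)

Term B:
  start: mul(SSSZ, add(add(Z, Z), add(Z, SSZ)))
  →1  add(add(add(Z, Z), add(Z, SSZ)), mul(SSZ, add(add(Z, Z), add(Z, SSZ))))
  →2  add(add(Z, add(Z, SSZ)), mul(SSZ, add(add(Z, Z), add(Z, SSZ))))
  →3  add(add(Z, SSZ), mul(SSZ, add(add(Z, Z), add(Z, SSZ))))
  →4  add(SSZ, mul(SSZ, add(add(Z, Z), add(Z, SSZ))))
  →5  S(add(SZ, mul(SSZ, add(add(Z, Z), add(Z, SSZ)))))
  →6  S(S(add(Z, mul(SSZ, add(add(Z, Z), add(Z, SSZ))))))
  →7  S(S(mul(SSZ, add(add(Z, Z), add(Z, SSZ)))))
  →8  S(S(add(add(add(Z, Z), add(Z, SSZ)), mul(SZ, add(add(Z, Z), add(Z, SSZ))))))
  →9  S(S(add(add(Z, add(Z, SSZ)), mul(SZ, add(add(Z, Z), add(Z, SSZ))))))
  →10  S(S(add(add(Z, SSZ), mul(SZ, add(add(Z, Z), add(Z, SSZ))))))
  →11  S(S(add(SSZ, mul(SZ, add(add(Z, Z), add(Z, SSZ))))))
  →12  S(S(S(add(SZ, mul(SZ, add(add(Z, Z), add(Z, SSZ)))))))
  →13  S(S(S(S(add(Z, mul(SZ, add(add(Z, Z), add(Z, SSZ))))))))
  →14  S(S(S(S(mul(SZ, add(add(Z, Z), add(Z, SSZ)))))))
  →15  S(S(S(S(add(add(add(Z, Z), add(Z, SSZ)), mul(Z, add(add(Z, Z), add(Z, SSZ))))))))
  →16  S(S(S(S(add(add(Z, add(Z, SSZ)), mul(Z, add(add(Z, Z), add(Z, SSZ))))))))
  →17  S(S(S(S(add(add(Z, SSZ), mul(Z, add(add(Z, Z), add(Z, SSZ))))))))
  →18  S(S(S(S(add(SSZ, mul(Z, add(add(Z, Z), add(Z, SSZ))))))))
  →19  S(S(S(S(S(add(SZ, mul(Z, add(add(Z, Z), add(Z, SSZ)))))))))
  →20  S(S(S(S(S(S(add(Z, mul(Z, add(add(Z, Z), add(Z, SSZ))))))))))
  →21  S(S(S(S(S(S(mul(Z, add(add(Z, Z), add(Z, SSZ)))))))))
  →22  S^6(Z)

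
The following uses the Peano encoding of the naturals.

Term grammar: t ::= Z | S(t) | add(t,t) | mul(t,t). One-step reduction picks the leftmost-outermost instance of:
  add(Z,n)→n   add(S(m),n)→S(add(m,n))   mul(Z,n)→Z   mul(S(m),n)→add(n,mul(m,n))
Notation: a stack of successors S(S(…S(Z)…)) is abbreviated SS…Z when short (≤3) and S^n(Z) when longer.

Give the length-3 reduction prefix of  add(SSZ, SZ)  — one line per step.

Answer: after 3 steps: SSSZ

Reduction:
  start: add(SSZ, SZ)
  step 1: S(add(SZ, SZ))
  step 2: S(S(add(Z, SZ)))
  step 3: SSSZ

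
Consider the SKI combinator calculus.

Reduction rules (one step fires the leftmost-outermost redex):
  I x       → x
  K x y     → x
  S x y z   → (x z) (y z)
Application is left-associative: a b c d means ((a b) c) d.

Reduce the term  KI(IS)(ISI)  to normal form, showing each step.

  start: KI(IS)(ISI)
  →1  I(ISI)
  →2  ISI
  →3  SI

Answer: normal form = SI  (in 3 steps)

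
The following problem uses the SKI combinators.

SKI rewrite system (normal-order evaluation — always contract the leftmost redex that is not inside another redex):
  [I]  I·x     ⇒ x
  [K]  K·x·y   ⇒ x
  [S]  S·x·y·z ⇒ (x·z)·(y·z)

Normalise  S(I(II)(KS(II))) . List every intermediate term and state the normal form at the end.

  start: S(I(II)(KS(II)))
  [1] S(II(KS(II)))
  [2] S(I(KS(II)))
  [3] S(KS(II))
  [4] SS

Answer: normal form = SS  (in 4 steps)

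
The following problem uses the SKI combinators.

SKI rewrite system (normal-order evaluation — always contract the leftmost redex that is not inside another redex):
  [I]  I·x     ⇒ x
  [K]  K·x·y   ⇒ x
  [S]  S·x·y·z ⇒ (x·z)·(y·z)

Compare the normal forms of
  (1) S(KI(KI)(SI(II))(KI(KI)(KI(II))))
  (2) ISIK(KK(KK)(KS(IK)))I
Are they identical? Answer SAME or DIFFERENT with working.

Term A:
  start: S(KI(KI)(SI(II))(KI(KI)(KI(II))))
  [1] S(I(SI(II))(KI(KI)(KI(II))))
  [2] S(SI(II)(KI(KI)(KI(II))))
  [3] S(I(KI(KI)(KI(II)))(II(KI(KI)(KI(II)))))
  [4] S(KI(KI)(KI(II))(II(KI(KI)(KI(II)))))
  [5] S(I(KI(II))(II(KI(KI)(KI(II)))))
  [6] S(KI(II)(II(KI(KI)(KI(II)))))
  [7] S(I(II(KI(KI)(KI(II)))))
  [8] S(II(KI(KI)(KI(II))))
  [9] S(I(KI(KI)(KI(II))))
  [10] S(KI(KI)(KI(II)))
  [11] S(I(KI(II)))
  [12] S(KI(II))
  [13] SI

Term B:
  start: ISIK(KK(KK)(KS(IK)))I
  [1] SIK(KK(KK)(KS(IK)))I
  [2] I(KK(KK)(KS(IK)))(K(KK(KK)(KS(IK))))I
  [3] KK(KK)(KS(IK))(K(KK(KK)(KS(IK))))I
  [4] K(KS(IK))(K(KK(KK)(KS(IK))))I
  [5] KS(IK)I
  [6] SI

Answer: SAME — A ⇓ SI, B ⇓ SI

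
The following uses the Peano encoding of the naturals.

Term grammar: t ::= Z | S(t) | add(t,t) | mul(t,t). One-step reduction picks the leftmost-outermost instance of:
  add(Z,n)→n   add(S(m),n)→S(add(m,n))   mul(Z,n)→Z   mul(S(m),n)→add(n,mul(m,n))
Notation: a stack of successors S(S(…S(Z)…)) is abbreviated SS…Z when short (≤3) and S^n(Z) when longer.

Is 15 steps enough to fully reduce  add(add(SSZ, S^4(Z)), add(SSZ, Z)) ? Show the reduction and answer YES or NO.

  start: add(add(SSZ, S^4(Z)), add(SSZ, Z))
  step 1: add(S(add(SZ, S^4(Z))), add(SSZ, Z))
  step 2: S(add(add(SZ, S^4(Z)), add(SSZ, Z)))
  step 3: S(add(S(add(Z, S^4(Z))), add(SSZ, Z)))
  step 4: S(S(add(add(Z, S^4(Z)), add(SSZ, Z))))
  step 5: S(S(add(S^4(Z), add(SSZ, Z))))
  step 6: S(S(S(add(SSSZ, add(SSZ, Z)))))
  step 7: S(S(S(S(add(SSZ, add(SSZ, Z))))))
  step 8: S(S(S(S(S(add(SZ, add(SSZ, Z)))))))
  step 9: S(S(S(S(S(S(add(Z, add(SSZ, Z))))))))
  step 10: S(S(S(S(S(S(add(SSZ, Z)))))))
  step 11: S(S(S(S(S(S(S(add(SZ, Z))))))))
  step 12: S(S(S(S(S(S(S(S(add(Z, Z)))))))))
  step 13: S^8(Z)

Answer: YES — reaches normal form S^8(Z) in 13 ≤ 15 steps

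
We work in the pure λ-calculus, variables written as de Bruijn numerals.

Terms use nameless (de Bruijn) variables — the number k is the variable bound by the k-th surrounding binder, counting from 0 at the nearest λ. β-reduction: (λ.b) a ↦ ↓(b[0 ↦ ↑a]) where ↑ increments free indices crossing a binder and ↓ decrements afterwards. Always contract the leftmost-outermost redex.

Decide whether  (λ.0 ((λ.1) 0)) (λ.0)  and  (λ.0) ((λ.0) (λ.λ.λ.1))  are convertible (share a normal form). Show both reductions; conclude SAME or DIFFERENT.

Answer: DIFFERENT — A ⇓ λ.0, B ⇓ λ.λ.λ.1

Derivation:
Term A:
  start: (λ.0 ((λ.1) 0)) (λ.0)
  →1  (λ.0) ((λ.λ.0) (λ.0))
  →2  (λ.λ.0) (λ.0)
  →3  λ.0

Term B:
  start: (λ.0) ((λ.0) (λ.λ.λ.1))
  →1  (λ.0) (λ.λ.λ.1)
  →2  λ.λ.λ.1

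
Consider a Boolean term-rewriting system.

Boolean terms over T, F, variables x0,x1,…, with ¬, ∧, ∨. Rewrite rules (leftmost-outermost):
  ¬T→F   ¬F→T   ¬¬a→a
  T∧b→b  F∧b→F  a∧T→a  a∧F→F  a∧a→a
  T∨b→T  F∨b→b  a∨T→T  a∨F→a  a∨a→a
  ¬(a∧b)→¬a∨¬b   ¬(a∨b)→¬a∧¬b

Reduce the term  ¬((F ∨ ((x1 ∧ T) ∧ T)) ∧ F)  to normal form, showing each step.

Answer: normal form = T  (in 12 steps)

Working:
  start: ¬((F ∨ ((x1 ∧ T) ∧ T)) ∧ F)
  →1  ¬(F ∨ ((x1 ∧ T) ∧ T)) ∨ ¬F
  →2  (¬F ∧ ¬((x1 ∧ T) ∧ T)) ∨ ¬F
  →3  (T ∧ ¬((x1 ∧ T) ∧ T)) ∨ ¬F
  →4  ¬((x1 ∧ T) ∧ T) ∨ ¬F
  →5  (¬(x1 ∧ T) ∨ ¬T) ∨ ¬F
  →6  ((¬x1 ∨ ¬T) ∨ ¬T) ∨ ¬F
  →7  ((¬x1 ∨ F) ∨ ¬T) ∨ ¬F
  →8  (¬x1 ∨ ¬T) ∨ ¬F
  →9  (¬x1 ∨ F) ∨ ¬F
  →10  ¬x1 ∨ ¬F
  →11  ¬x1 ∨ T
  →12  T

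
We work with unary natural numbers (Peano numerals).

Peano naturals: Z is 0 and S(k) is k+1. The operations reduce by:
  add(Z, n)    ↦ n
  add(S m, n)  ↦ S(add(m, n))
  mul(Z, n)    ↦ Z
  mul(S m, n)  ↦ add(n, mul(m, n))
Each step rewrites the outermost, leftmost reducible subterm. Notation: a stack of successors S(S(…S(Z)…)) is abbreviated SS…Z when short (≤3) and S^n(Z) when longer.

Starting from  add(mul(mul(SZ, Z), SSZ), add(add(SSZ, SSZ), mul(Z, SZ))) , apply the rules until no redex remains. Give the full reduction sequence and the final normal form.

  start: add(mul(mul(SZ, Z), SSZ), add(add(SSZ, SSZ), mul(Z, SZ)))
  [1] add(mul(add(Z, mul(Z, Z)), SSZ), add(add(SSZ, SSZ), mul(Z, SZ)))
  [2] add(mul(mul(Z, Z), SSZ), add(add(SSZ, SSZ), mul(Z, SZ)))
  [3] add(mul(Z, SSZ), add(add(SSZ, SSZ), mul(Z, SZ)))
  [4] add(Z, add(add(SSZ, SSZ), mul(Z, SZ)))
  [5] add(add(SSZ, SSZ), mul(Z, SZ))
  [6] add(S(add(SZ, SSZ)), mul(Z, SZ))
  [7] S(add(add(SZ, SSZ), mul(Z, SZ)))
  [8] S(add(S(add(Z, SSZ)), mul(Z, SZ)))
  [9] S(S(add(add(Z, SSZ), mul(Z, SZ))))
  [10] S(S(add(SSZ, mul(Z, SZ))))
  [11] S(S(S(add(SZ, mul(Z, SZ)))))
  [12] S(S(S(S(add(Z, mul(Z, SZ))))))
  [13] S(S(S(S(mul(Z, SZ)))))
  [14] S^4(Z)

Answer: normal form = S^4(Z)  (in 14 steps)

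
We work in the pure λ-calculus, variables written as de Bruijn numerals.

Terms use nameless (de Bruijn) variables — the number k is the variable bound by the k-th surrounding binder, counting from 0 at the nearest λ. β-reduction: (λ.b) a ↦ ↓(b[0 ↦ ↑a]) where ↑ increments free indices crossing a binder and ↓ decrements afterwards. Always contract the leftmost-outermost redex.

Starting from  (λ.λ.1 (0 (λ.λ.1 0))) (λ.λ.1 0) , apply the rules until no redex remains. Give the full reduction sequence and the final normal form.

Answer: normal form = λ.λ.1 (λ.λ.1 0) 0  (in 2 steps)

Working:
  start: (λ.λ.1 (0 (λ.λ.1 0))) (λ.λ.1 0)
  step 1: λ.(λ.λ.1 0) (0 (λ.λ.1 0))
  step 2: λ.λ.1 (λ.λ.1 0) 0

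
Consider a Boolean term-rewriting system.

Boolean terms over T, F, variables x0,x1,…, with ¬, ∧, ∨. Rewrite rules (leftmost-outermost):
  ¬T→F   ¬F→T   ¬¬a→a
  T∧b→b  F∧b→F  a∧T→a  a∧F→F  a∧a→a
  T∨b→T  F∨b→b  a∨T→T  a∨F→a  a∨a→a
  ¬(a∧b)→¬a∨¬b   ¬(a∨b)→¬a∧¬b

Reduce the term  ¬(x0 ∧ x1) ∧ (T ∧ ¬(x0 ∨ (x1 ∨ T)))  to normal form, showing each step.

  start: ¬(x0 ∧ x1) ∧ (T ∧ ¬(x0 ∨ (x1 ∨ T)))
  [1] (¬x0 ∨ ¬x1) ∧ (T ∧ ¬(x0 ∨ (x1 ∨ T)))
  [2] (¬x0 ∨ ¬x1) ∧ ¬(x0 ∨ (x1 ∨ T))
  [3] (¬x0 ∨ ¬x1) ∧ (¬x0 ∧ ¬(x1 ∨ T))
  [4] (¬x0 ∨ ¬x1) ∧ (¬x0 ∧ (¬x1 ∧ ¬T))
  [5] (¬x0 ∨ ¬x1) ∧ (¬x0 ∧ (¬x1 ∧ F))
  [6] (¬x0 ∨ ¬x1) ∧ (¬x0 ∧ F)
  [7] (¬x0 ∨ ¬x1) ∧ F
  [8] F

Answer: normal form = F  (in 8 steps)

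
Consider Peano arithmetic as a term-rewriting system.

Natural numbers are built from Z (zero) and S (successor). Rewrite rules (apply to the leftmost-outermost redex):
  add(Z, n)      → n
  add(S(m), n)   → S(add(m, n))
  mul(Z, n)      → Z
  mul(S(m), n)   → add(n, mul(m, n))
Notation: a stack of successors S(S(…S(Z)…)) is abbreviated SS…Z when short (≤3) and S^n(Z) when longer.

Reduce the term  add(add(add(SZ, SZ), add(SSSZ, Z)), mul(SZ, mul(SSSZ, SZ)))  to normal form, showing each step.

  start: add(add(add(SZ, SZ), add(SSSZ, Z)), mul(SZ, mul(SSSZ, SZ)))
  [1] add(add(S(add(Z, SZ)), add(SSSZ, Z)), mul(SZ, mul(SSSZ, SZ)))
  [2] add(S(add(add(Z, SZ), add(SSSZ, Z))), mul(SZ, mul(SSSZ, SZ)))
  [3] S(add(add(add(Z, SZ), add(SSSZ, Z)), mul(SZ, mul(SSSZ, SZ))))
  [4] S(add(add(SZ, add(SSSZ, Z)), mul(SZ, mul(SSSZ, SZ))))
  [5] S(add(S(add(Z, add(SSSZ, Z))), mul(SZ, mul(SSSZ, SZ))))
  [6] S(S(add(add(Z, add(SSSZ, Z)), mul(SZ, mul(SSSZ, SZ)))))
  [7] S(S(add(add(SSSZ, Z), mul(SZ, mul(SSSZ, SZ)))))
  [8] S(S(add(S(add(SSZ, Z)), mul(SZ, mul(SSSZ, SZ)))))
  [9] S(S(S(add(add(SSZ, Z), mul(SZ, mul(SSSZ, SZ))))))
  [10] S(S(S(add(S(add(SZ, Z)), mul(SZ, mul(SSSZ, SZ))))))
  [11] S(S(S(S(add(add(SZ, Z), mul(SZ, mul(SSSZ, SZ)))))))
  [12] S(S(S(S(add(S(add(Z, Z)), mul(SZ, mul(SSSZ, SZ)))))))
  [13] S(S(S(S(S(add(add(Z, Z), mul(SZ, mul(SSSZ, SZ))))))))
  [14] S(S(S(S(S(add(Z, mul(SZ, mul(SSSZ, SZ))))))))
  [15] S(S(S(S(S(mul(SZ, mul(SSSZ, SZ)))))))
  [16] S(S(S(S(S(add(mul(SSSZ, SZ), mul(Z, mul(SSSZ, SZ))))))))
  [17] S(S(S(S(S(add(add(SZ, mul(SSZ, SZ)), mul(Z, mul(SSSZ, SZ))))))))
  [18] S(S(S(S(S(add(S(add(Z, mul(SSZ, SZ))), mul(Z, mul(SSSZ, SZ))))))))
  [19] S(S(S(S(S(S(add(add(Z, mul(SSZ, SZ)), mul(Z, mul(SSSZ, SZ)))))))))
  [20] S(S(S(S(S(S(add(mul(SSZ, SZ), mul(Z, mul(SSSZ, SZ)))))))))
  [21] S(S(S(S(S(S(add(add(SZ, mul(SZ, SZ)), mul(Z, mul(SSSZ, SZ)))))))))
  [22] S(S(S(S(S(S(add(S(add(Z, mul(SZ, SZ))), mul(Z, mul(SSSZ, SZ)))))))))
  [23] S(S(S(S(S(S(S(add(add(Z, mul(SZ, SZ)), mul(Z, mul(SSSZ, SZ))))))))))
  [24] S(S(S(S(S(S(S(add(mul(SZ, SZ), mul(Z, mul(SSSZ, SZ))))))))))
  [25] S(S(S(S(S(S(S(add(add(SZ, mul(Z, SZ)), mul(Z, mul(SSSZ, SZ))))))))))
  [26] S(S(S(S(S(S(S(add(S(add(Z, mul(Z, SZ))), mul(Z, mul(SSSZ, SZ))))))))))
  [27] S(S(S(S(S(S(S(S(add(add(Z, mul(Z, SZ)), mul(Z, mul(SSSZ, SZ)))))))))))
  [28] S(S(S(S(S(S(S(S(add(mul(Z, SZ), mul(Z, mul(SSSZ, SZ)))))))))))
  [29] S(S(S(S(S(S(S(S(add(Z, mul(Z, mul(SSSZ, SZ)))))))))))
  [30] S(S(S(S(S(S(S(S(mul(Z, mul(SSSZ, SZ))))))))))
  [31] S^8(Z)

Answer: normal form = S^8(Z)  (in 31 steps)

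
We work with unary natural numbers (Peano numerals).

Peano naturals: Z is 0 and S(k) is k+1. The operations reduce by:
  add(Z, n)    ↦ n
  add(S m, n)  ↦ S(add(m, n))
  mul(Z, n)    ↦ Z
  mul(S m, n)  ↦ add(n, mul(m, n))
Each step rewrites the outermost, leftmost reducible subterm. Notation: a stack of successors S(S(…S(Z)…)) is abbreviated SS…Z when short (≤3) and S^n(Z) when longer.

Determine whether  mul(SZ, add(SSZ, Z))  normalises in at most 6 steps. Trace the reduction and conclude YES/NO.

  start: mul(SZ, add(SSZ, Z))
  →1  add(add(SSZ, Z), mul(Z, add(SSZ, Z)))
  →2  add(S(add(SZ, Z)), mul(Z, add(SSZ, Z)))
  →3  S(add(add(SZ, Z), mul(Z, add(SSZ, Z))))
  →4  S(add(S(add(Z, Z)), mul(Z, add(SSZ, Z))))
  →5  S(S(add(add(Z, Z), mul(Z, add(SSZ, Z)))))
  →6  S(S(add(Z, mul(Z, add(SSZ, Z)))))

Answer: NO — after 6 steps the term is S(S(add(Z, mul(Z, add(SSZ, Z))))), not yet normal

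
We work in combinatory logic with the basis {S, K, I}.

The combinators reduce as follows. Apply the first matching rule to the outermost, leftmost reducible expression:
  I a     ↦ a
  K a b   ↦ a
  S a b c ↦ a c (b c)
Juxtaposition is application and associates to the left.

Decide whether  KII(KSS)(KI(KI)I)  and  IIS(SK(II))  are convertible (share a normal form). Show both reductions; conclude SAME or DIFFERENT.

Answer: DIFFERENT — A ⇓ SI, B ⇓ S(SKI)

Derivation:
Term A:
  start: KII(KSS)(KI(KI)I)
  step 1: I(KSS)(KI(KI)I)
  step 2: KSS(KI(KI)I)
  step 3: S(KI(KI)I)
  step 4: S(II)
  step 5: SI

Term B:
  start: IIS(SK(II))
  step 1: IS(SK(II))
  step 2: S(SK(II))
  step 3: S(SKI)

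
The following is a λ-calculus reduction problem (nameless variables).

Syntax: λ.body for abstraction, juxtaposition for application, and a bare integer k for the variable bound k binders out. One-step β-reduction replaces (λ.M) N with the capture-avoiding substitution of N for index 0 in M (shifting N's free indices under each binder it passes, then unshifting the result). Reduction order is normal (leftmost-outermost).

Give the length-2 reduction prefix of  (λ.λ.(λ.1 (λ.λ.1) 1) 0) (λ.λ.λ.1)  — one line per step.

Answer: after 2 steps: λ.0 (λ.λ.1) 0

Derivation:
  start: (λ.λ.(λ.1 (λ.λ.1) 1) 0) (λ.λ.λ.1)
  [1] λ.(λ.1 (λ.λ.1) 1) 0
  [2] λ.0 (λ.λ.1) 0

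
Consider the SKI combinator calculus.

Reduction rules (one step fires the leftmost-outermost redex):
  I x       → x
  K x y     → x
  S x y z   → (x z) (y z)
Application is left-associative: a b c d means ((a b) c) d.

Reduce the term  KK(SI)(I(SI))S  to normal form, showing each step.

  start: KK(SI)(I(SI))S
  →1  K(I(SI))S
  →2  I(SI)
  →3  SI

Answer: normal form = SI  (in 3 steps)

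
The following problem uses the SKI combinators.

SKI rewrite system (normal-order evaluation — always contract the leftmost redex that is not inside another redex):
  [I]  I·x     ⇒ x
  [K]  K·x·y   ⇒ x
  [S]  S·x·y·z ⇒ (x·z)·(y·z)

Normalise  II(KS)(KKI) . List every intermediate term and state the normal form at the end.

  start: II(KS)(KKI)
  [1] I(KS)(KKI)
  [2] KS(KKI)
  [3] S

Answer: normal form = S  (in 3 steps)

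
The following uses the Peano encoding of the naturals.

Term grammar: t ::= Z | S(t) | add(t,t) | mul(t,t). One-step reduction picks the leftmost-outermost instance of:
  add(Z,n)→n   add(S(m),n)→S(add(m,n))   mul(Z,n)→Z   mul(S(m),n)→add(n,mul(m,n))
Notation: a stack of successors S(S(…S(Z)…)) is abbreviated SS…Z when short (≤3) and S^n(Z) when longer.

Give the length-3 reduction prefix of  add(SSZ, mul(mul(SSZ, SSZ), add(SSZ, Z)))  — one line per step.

  start: add(SSZ, mul(mul(SSZ, SSZ), add(SSZ, Z)))
  [1] S(add(SZ, mul(mul(SSZ, SSZ), add(SSZ, Z))))
  [2] S(S(add(Z, mul(mul(SSZ, SSZ), add(SSZ, Z)))))
  [3] S(S(mul(mul(SSZ, SSZ), add(SSZ, Z))))

Answer: after 3 steps: S(S(mul(mul(SSZ, SSZ), add(SSZ, Z))))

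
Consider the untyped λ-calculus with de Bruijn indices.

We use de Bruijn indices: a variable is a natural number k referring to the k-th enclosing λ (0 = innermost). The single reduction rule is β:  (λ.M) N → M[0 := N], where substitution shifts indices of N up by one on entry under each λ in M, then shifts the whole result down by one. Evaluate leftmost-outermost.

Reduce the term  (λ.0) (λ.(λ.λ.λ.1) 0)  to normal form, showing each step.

  start: (λ.0) (λ.(λ.λ.λ.1) 0)
  [1] λ.(λ.λ.λ.1) 0
  [2] λ.λ.λ.1

Answer: normal form = λ.λ.λ.1  (in 2 steps)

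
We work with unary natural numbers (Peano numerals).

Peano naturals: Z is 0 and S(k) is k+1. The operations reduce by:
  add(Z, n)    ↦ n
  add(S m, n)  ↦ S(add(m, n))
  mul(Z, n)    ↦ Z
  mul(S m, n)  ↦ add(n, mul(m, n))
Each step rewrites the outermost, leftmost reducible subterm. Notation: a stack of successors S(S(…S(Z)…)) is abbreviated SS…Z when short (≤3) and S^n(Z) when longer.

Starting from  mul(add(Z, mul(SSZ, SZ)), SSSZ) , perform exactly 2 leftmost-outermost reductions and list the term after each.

Answer: after 2 steps: mul(add(SZ, mul(SZ, SZ)), SSSZ)

Derivation:
  start: mul(add(Z, mul(SSZ, SZ)), SSSZ)
  step 1: mul(mul(SSZ, SZ), SSSZ)
  step 2: mul(add(SZ, mul(SZ, SZ)), SSSZ)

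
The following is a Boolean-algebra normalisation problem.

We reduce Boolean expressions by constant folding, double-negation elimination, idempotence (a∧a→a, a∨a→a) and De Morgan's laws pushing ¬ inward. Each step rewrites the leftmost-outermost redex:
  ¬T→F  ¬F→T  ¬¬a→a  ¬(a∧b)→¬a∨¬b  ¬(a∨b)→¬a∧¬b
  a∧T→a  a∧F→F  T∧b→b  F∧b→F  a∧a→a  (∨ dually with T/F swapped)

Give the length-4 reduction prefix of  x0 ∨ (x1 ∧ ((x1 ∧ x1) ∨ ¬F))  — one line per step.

  start: x0 ∨ (x1 ∧ ((x1 ∧ x1) ∨ ¬F))
  →1  x0 ∨ (x1 ∧ (x1 ∨ ¬F))
  →2  x0 ∨ (x1 ∧ (x1 ∨ T))
  →3  x0 ∨ (x1 ∧ T)
  →4  x0 ∨ x1

Answer: after 4 steps: x0 ∨ x1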